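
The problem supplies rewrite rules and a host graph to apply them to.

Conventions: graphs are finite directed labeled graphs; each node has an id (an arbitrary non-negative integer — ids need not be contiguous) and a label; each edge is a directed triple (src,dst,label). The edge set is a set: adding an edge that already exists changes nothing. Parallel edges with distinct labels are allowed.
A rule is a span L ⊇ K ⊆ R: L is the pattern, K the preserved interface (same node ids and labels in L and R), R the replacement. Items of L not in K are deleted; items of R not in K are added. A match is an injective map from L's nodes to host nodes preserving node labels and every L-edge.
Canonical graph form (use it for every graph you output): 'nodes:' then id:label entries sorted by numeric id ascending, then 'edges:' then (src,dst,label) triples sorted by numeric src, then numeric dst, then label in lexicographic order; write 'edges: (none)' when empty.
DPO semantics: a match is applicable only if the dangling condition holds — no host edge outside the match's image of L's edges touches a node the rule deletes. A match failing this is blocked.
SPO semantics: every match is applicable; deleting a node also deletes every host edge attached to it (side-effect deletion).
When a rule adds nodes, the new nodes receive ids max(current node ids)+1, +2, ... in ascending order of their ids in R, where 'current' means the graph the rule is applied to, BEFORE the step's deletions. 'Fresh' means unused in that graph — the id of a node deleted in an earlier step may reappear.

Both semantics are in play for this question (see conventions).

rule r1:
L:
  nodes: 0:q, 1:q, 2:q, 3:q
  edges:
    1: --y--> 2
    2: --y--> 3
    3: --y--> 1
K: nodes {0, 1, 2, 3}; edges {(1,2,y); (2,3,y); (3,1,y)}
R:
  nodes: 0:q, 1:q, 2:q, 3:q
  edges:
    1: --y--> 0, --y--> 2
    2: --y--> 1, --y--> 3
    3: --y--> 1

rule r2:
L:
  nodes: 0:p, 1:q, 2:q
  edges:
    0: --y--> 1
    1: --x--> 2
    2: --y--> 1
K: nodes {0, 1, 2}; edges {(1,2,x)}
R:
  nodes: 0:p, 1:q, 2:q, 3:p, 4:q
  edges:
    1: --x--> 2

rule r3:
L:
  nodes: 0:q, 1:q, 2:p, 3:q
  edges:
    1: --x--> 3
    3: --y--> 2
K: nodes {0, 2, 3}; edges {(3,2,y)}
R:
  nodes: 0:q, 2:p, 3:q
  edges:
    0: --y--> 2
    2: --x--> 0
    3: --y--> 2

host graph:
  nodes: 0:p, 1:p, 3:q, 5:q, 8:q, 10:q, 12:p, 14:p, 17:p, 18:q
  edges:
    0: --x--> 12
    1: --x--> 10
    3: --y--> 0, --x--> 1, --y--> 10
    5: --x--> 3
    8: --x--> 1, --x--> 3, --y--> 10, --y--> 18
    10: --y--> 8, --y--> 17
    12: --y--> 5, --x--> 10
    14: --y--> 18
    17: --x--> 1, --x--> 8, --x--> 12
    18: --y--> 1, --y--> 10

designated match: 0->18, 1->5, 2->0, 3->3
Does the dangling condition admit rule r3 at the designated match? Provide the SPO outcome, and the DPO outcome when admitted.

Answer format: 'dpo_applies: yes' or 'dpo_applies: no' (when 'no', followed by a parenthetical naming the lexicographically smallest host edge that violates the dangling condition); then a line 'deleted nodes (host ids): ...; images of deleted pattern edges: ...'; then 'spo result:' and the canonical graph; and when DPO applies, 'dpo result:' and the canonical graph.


dpo_applies: no
(the rule deletes node 5, which keeps host edge (12,5,y) outside the match image — the dangling condition fails, DPO blocks; SPO proceeds and side-deletes such edges)
deleted nodes (host ids): 5; images of deleted pattern edges: (5,3,x)
spo result:
nodes: 0:p, 1:p, 3:q, 8:q, 10:q, 12:p, 14:p, 17:p, 18:q
edges: (0,12,x); (0,18,x); (1,10,x); (3,0,y); (3,1,x); (3,10,y); (8,1,x); (8,3,x); (8,10,y); (8,18,y); (10,8,y); (10,17,y); (12,10,x); (14,18,y); (17,1,x); (17,8,x); (17,12,x); (18,0,y); (18,1,y); (18,10,y)


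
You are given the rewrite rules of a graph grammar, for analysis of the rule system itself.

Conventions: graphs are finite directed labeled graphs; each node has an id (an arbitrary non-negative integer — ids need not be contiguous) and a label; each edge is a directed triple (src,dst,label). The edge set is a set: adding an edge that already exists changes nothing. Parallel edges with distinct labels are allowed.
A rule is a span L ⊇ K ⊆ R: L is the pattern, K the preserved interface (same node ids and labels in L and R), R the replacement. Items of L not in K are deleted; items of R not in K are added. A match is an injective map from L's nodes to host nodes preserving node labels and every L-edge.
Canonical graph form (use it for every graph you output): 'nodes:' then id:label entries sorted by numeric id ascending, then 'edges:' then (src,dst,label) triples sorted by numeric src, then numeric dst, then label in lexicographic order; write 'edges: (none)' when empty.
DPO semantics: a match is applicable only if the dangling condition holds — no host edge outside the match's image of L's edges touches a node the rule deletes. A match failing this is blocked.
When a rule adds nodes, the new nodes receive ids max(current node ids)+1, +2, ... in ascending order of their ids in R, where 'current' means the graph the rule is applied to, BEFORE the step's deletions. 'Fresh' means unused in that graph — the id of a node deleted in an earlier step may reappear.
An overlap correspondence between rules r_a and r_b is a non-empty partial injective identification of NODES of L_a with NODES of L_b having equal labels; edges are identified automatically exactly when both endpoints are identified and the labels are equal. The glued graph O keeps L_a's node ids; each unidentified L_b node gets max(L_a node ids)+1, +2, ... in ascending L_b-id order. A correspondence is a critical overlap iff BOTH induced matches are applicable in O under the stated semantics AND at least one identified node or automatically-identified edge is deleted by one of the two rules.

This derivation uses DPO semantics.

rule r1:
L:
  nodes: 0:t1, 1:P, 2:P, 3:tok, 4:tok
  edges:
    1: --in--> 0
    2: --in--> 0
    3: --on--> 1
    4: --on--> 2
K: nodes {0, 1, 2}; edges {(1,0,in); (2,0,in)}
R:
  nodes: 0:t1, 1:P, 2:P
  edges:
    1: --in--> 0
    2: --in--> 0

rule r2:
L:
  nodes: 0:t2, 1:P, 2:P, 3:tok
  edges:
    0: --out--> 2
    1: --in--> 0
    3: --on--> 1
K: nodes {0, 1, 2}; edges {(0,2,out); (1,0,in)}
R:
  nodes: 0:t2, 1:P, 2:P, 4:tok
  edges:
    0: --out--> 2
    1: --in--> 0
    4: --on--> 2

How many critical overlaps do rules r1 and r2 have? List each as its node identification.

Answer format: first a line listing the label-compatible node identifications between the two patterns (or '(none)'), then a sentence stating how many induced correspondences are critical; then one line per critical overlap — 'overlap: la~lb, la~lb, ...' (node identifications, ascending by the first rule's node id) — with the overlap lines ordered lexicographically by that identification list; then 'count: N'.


label-compatible node identifications between L(r1) and L(r2): 1~1, 1~2, 2~1, 2~2, 3~3, 4~3
4 of the induced correspondences are critical overlaps of r1 and r2.
overlap: 1~1, 2~2, 3~3
overlap: 1~1, 3~3
overlap: 1~2, 2~1, 4~3
overlap: 2~1, 4~3
count: 4


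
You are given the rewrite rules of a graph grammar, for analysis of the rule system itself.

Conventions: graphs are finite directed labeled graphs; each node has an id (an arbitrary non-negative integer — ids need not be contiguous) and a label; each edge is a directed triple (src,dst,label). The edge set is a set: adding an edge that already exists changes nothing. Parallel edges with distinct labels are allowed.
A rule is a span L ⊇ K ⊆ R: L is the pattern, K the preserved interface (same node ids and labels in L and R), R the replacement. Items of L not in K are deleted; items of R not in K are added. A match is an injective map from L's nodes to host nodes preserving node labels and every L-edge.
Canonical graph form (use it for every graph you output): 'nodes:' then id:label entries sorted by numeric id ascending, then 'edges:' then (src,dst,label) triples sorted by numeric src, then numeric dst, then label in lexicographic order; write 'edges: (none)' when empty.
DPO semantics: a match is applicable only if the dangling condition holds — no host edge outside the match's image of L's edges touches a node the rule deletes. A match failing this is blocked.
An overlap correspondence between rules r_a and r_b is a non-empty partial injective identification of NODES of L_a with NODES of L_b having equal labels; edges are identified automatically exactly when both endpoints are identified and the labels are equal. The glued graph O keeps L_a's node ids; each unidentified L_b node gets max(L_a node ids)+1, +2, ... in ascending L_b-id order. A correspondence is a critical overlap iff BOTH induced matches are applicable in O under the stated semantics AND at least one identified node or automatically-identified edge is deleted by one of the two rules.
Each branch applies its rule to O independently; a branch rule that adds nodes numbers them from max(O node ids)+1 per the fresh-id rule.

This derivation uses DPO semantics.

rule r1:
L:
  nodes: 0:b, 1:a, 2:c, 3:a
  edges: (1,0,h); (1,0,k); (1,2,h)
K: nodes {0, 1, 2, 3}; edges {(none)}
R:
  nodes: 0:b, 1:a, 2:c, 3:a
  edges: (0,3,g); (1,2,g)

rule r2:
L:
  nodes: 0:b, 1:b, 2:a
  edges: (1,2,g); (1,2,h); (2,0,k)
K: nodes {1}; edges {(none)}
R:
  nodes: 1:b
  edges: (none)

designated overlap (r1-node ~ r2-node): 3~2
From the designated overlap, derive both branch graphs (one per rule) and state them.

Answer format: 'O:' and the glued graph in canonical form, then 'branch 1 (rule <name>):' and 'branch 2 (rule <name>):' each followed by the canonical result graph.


O:
nodes: 0:b, 1:a, 2:c, 3:a, 4:b, 5:b
edges: (1,0,h); (1,0,k); (1,2,h); (3,4,k); (5,3,g); (5,3,h)
branch 1 (rule r1):
nodes: 0:b, 1:a, 2:c, 3:a, 4:b, 5:b
edges: (0,3,g); (1,2,g); (3,4,k); (5,3,g); (5,3,h)
branch 2 (rule r2):
nodes: 0:b, 1:a, 2:c, 5:b
edges: (1,0,h); (1,0,k); (1,2,h)


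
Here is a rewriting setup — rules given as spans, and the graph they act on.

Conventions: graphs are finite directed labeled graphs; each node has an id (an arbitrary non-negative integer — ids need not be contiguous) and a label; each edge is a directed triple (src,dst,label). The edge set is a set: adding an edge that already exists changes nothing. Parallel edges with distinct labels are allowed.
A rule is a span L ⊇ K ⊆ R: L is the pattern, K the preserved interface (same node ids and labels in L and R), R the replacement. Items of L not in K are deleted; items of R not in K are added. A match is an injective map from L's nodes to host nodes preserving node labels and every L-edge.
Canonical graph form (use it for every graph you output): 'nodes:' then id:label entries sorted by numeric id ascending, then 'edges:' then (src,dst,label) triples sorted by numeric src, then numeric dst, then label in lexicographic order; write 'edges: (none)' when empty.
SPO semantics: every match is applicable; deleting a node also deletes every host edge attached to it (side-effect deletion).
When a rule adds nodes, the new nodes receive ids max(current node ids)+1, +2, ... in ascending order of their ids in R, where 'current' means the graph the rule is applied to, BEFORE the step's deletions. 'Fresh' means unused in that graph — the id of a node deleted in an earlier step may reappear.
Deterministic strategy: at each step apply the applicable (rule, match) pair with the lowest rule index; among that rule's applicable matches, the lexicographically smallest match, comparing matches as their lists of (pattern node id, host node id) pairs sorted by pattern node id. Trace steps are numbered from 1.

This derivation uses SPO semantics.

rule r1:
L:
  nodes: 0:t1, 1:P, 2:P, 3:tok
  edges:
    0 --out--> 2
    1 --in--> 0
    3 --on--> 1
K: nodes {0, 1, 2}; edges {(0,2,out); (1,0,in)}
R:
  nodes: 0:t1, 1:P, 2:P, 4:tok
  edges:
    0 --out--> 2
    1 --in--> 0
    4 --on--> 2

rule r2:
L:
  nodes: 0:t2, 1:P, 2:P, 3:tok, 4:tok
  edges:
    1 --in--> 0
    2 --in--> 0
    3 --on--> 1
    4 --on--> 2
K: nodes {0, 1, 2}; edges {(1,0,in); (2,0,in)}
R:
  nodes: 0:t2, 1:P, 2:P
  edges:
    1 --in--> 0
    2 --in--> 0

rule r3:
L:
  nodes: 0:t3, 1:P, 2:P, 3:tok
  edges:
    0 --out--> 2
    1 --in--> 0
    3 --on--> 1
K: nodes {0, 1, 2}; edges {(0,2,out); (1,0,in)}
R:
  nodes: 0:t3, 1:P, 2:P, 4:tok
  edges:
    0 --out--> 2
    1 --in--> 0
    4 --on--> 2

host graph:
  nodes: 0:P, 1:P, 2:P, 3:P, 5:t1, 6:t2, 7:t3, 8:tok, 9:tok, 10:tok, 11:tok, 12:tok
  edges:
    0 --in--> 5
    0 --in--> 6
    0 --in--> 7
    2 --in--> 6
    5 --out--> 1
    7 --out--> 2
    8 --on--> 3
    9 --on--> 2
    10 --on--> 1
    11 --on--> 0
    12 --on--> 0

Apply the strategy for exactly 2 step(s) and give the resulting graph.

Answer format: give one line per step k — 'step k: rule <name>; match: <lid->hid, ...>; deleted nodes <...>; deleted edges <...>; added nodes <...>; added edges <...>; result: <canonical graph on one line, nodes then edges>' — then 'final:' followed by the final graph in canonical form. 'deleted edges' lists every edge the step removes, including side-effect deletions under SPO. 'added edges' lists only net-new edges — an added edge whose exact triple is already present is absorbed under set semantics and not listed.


step 1: rule r1; match: 0->5, 1->0, 2->1, 3->11; deleted nodes 11; deleted edges (11,0,on); added nodes 13; added edges (13,1,on); result: nodes: 0:P, 1:P, 2:P, 3:P, 5:t1, 6:t2, 7:t3, 8:tok, 9:tok, 10:tok, 12:tok, 13:tok edges: (0,5,in); (0,6,in); (0,7,in); (2,6,in); (5,1,out); (7,2,out); (8,3,on); (9,2,on); (10,1,on); (12,0,on); (13,1,on)
step 2: rule r1; match: 0->5, 1->0, 2->1, 3->12; deleted nodes 12; deleted edges (12,0,on); added nodes 14; added edges (14,1,on); result: nodes: 0:P, 1:P, 2:P, 3:P, 5:t1, 6:t2, 7:t3, 8:tok, 9:tok, 10:tok, 13:tok, 14:tok edges: (0,5,in); (0,6,in); (0,7,in); (2,6,in); (5,1,out); (7,2,out); (8,3,on); (9,2,on); (10,1,on); (13,1,on); (14,1,on)
final:
nodes: 0:P, 1:P, 2:P, 3:P, 5:t1, 6:t2, 7:t3, 8:tok, 9:tok, 10:tok, 13:tok, 14:tok
edges: (0,5,in); (0,6,in); (0,7,in); (2,6,in); (5,1,out); (7,2,out); (8,3,on); (9,2,on); (10,1,on); (13,1,on); (14,1,on)


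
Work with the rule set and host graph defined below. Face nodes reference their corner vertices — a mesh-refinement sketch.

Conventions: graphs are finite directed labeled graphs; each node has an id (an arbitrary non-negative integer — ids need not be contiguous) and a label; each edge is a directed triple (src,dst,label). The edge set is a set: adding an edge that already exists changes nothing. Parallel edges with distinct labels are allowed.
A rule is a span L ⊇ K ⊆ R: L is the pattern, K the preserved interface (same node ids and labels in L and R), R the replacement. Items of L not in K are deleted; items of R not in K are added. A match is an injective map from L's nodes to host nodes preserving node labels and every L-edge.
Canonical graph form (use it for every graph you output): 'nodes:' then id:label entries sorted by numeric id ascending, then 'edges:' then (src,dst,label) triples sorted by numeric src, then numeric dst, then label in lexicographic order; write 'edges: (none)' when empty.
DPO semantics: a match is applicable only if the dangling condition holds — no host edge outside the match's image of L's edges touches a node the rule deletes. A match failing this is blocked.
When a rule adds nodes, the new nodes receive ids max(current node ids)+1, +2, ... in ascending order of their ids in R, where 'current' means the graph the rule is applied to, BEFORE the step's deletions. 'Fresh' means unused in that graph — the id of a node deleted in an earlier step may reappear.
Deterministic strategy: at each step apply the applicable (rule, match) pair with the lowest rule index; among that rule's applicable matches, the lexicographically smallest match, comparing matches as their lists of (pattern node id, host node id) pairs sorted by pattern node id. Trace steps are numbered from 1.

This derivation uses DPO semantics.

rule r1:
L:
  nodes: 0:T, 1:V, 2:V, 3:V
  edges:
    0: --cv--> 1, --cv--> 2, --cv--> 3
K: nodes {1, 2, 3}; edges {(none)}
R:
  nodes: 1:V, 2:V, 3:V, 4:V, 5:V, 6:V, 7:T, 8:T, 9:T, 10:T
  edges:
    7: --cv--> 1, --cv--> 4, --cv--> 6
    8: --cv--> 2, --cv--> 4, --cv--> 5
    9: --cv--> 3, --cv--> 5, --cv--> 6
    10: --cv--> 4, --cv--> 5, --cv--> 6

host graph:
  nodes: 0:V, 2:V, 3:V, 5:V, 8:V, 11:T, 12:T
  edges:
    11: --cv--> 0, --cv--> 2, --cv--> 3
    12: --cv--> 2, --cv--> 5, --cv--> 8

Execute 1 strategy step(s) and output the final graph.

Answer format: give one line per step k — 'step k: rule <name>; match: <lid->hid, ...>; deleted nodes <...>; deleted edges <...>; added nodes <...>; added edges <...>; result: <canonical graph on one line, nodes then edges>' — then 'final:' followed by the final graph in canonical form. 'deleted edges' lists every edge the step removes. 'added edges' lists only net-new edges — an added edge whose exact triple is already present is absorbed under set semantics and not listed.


step 1: rule r1; match: 0->11, 1->0, 2->2, 3->3; deleted nodes 11; deleted edges (11,0,cv); (11,2,cv); (11,3,cv); added nodes 13, 14, 15, 16, 17, 18, 19; added edges (16,0,cv); (16,13,cv); (16,15,cv); (17,2,cv); (17,13,cv); (17,14,cv); (18,3,cv); (18,14,cv); (18,15,cv); (19,13,cv); (19,14,cv); (19,15,cv); result: nodes: 0:V, 2:V, 3:V, 5:V, 8:V, 12:T, 13:V, 14:V, 15:V, 16:T, 17:T, 18:T, 19:T edges: (12,2,cv); (12,5,cv); (12,8,cv); (16,0,cv); (16,13,cv); (16,15,cv); (17,2,cv); (17,13,cv); (17,14,cv); (18,3,cv); (18,14,cv); (18,15,cv); (19,13,cv); (19,14,cv); (19,15,cv)
final:
nodes: 0:V, 2:V, 3:V, 5:V, 8:V, 12:T, 13:V, 14:V, 15:V, 16:T, 17:T, 18:T, 19:T
edges: (12,2,cv); (12,5,cv); (12,8,cv); (16,0,cv); (16,13,cv); (16,15,cv); (17,2,cv); (17,13,cv); (17,14,cv); (18,3,cv); (18,14,cv); (18,15,cv); (19,13,cv); (19,14,cv); (19,15,cv)


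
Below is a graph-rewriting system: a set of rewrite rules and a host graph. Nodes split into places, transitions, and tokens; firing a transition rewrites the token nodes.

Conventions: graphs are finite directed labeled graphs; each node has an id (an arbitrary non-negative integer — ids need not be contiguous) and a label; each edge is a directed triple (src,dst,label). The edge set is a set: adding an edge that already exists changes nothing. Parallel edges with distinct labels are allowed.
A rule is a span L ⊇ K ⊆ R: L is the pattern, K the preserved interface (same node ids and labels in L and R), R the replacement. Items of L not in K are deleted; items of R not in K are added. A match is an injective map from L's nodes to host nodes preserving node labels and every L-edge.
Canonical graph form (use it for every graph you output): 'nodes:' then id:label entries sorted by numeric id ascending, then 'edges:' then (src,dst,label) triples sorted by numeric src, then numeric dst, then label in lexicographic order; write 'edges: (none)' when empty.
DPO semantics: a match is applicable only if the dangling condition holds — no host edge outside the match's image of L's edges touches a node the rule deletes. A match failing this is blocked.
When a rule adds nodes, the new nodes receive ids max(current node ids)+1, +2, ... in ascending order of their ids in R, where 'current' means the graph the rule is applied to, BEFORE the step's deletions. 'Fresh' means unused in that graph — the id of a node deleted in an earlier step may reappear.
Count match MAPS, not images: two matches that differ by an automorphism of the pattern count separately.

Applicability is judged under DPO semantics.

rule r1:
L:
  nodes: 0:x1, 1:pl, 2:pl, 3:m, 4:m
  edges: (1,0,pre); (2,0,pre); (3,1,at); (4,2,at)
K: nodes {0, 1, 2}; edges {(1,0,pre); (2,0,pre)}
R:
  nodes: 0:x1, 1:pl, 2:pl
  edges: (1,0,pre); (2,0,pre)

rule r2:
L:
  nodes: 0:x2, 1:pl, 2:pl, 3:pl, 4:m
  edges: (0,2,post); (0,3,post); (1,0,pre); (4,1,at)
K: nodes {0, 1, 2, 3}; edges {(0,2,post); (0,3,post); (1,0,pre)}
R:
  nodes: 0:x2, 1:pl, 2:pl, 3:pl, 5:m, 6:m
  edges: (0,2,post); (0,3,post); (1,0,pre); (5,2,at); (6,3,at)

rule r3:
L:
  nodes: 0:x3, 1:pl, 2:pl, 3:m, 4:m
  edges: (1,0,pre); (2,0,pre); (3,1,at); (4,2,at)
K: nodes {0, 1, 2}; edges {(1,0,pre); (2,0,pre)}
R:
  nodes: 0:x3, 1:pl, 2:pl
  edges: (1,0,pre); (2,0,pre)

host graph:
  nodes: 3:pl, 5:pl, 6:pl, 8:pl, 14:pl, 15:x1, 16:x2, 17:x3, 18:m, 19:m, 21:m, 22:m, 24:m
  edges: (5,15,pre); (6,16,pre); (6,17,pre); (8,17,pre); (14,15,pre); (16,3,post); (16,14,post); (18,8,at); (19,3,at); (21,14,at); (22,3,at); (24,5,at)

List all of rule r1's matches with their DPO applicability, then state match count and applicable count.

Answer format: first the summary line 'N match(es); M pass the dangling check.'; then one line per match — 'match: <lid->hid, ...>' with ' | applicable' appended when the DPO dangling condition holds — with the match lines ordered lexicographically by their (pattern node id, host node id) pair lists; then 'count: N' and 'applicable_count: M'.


2 match(es); 2 pass the dangling check.
match: 0->15, 1->5, 2->14, 3->24, 4->21 | applicable
match: 0->15, 1->14, 2->5, 3->21, 4->24 | applicable
count: 2
applicable_count: 2


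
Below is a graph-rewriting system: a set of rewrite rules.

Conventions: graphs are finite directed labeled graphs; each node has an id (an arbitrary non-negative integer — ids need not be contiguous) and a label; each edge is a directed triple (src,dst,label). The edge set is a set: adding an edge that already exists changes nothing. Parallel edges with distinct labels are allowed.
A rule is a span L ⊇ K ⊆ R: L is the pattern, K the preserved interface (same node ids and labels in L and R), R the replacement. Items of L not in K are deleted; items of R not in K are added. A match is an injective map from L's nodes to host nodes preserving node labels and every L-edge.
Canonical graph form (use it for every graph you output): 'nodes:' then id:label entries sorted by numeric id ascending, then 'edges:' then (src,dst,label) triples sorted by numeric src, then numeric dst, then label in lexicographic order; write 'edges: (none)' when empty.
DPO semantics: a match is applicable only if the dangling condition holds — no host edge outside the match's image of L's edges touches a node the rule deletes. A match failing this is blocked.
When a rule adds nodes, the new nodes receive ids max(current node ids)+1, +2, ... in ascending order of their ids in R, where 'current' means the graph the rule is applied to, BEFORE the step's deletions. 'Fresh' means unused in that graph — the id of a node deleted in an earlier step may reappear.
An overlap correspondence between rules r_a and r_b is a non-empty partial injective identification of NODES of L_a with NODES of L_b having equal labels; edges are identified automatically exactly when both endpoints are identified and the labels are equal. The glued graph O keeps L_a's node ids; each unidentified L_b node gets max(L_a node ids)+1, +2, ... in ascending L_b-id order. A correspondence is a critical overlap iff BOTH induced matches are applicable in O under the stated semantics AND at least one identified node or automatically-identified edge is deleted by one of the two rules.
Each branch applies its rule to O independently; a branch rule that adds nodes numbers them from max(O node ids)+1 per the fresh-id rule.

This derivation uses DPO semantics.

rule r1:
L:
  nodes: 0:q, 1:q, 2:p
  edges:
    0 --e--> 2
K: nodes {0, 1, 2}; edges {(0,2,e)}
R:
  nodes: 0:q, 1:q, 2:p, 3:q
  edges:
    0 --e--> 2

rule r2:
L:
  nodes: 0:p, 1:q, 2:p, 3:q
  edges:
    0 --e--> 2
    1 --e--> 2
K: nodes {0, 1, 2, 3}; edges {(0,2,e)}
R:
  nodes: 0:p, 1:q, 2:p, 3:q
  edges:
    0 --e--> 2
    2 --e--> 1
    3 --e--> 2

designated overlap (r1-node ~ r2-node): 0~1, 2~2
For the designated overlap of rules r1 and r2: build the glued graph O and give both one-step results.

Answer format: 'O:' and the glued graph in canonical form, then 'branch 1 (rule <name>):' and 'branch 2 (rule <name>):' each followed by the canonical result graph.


O:
nodes: 0:q, 1:q, 2:p, 3:p, 4:q
edges: (0,2,e); (3,2,e)
branch 1 (rule r1):
nodes: 0:q, 1:q, 2:p, 3:p, 4:q, 5:q
edges: (0,2,e); (3,2,e)
branch 2 (rule r2):
nodes: 0:q, 1:q, 2:p, 3:p, 4:q
edges: (2,0,e); (3,2,e); (4,2,e)


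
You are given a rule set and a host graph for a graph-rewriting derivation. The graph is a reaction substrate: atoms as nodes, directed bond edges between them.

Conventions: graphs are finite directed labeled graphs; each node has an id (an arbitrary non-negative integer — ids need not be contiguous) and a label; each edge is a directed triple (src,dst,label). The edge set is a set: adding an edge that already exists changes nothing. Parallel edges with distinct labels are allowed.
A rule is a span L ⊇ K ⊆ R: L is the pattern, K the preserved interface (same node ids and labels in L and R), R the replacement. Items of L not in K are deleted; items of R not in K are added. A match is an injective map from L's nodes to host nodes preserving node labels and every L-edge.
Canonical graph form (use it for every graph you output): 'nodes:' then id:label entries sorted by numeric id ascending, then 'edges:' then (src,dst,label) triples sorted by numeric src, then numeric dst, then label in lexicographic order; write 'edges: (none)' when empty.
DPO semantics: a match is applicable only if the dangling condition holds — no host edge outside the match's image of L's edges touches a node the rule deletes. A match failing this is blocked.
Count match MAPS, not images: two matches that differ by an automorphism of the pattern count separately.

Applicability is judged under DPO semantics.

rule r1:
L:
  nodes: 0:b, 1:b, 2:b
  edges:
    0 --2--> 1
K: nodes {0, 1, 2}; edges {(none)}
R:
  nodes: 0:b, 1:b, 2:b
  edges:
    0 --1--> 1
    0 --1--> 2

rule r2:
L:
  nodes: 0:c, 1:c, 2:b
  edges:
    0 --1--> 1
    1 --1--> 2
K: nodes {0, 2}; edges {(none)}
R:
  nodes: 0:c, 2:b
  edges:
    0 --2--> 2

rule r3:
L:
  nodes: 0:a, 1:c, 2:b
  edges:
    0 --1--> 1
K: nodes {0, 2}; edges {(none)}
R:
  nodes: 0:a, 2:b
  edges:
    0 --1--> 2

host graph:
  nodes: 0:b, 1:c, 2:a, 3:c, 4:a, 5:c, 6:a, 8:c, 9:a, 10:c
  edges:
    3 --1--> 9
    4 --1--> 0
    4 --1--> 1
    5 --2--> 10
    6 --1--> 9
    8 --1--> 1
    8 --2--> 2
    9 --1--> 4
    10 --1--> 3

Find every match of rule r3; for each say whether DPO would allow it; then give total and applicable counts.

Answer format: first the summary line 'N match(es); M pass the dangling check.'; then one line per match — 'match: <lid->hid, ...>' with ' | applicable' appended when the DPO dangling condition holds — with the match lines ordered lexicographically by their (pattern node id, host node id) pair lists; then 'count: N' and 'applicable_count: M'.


1 match(es); 0 pass the dangling check.
match: 0->4, 1->1, 2->0
count: 1
applicable_count: 0


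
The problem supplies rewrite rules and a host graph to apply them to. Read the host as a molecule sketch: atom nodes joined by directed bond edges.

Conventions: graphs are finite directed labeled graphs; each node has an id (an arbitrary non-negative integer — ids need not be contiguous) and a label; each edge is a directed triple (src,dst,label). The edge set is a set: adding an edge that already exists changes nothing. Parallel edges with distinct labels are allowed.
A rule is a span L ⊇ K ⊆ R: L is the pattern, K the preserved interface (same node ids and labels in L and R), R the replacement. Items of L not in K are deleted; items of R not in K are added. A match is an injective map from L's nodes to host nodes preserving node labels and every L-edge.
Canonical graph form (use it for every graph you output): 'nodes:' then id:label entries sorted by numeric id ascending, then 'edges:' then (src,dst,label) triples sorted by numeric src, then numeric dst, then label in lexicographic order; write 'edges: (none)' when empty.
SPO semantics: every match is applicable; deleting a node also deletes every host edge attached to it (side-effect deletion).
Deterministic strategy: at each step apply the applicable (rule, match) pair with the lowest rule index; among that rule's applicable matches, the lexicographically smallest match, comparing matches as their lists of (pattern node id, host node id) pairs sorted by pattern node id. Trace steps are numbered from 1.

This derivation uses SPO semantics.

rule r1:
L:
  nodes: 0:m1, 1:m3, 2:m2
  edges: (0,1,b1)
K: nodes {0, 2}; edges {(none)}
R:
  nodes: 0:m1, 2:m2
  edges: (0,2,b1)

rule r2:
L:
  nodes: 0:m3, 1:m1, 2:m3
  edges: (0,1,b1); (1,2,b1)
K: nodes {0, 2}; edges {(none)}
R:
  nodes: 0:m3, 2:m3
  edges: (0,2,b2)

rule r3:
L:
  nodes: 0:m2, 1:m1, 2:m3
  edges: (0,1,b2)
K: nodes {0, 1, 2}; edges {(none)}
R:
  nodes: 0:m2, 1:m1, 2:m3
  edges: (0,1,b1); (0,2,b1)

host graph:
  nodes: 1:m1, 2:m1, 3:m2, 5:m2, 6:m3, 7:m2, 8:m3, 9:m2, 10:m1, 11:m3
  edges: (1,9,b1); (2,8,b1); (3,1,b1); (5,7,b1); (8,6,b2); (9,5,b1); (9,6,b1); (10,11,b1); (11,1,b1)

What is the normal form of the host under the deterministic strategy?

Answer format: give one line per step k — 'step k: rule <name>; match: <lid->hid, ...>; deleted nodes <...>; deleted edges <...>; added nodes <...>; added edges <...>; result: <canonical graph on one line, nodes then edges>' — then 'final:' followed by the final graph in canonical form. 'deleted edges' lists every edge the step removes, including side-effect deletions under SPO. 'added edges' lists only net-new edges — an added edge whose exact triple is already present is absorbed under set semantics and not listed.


step 1: rule r1; match: 0->2, 1->8, 2->3; deleted nodes 8; deleted edges (2,8,b1); (8,6,b2); added nodes (none); added edges (2,3,b1); result: nodes: 1:m1, 2:m1, 3:m2, 5:m2, 6:m3, 7:m2, 9:m2, 10:m1, 11:m3 edges: (1,9,b1); (2,3,b1); (3,1,b1); (5,7,b1); (9,5,b1); (9,6,b1); (10,11,b1); (11,1,b1)
step 2: rule r1; match: 0->10, 1->11, 2->3; deleted nodes 11; deleted edges (10,11,b1); (11,1,b1); added nodes (none); added edges (10,3,b1); result: nodes: 1:m1, 2:m1, 3:m2, 5:m2, 6:m3, 7:m2, 9:m2, 10:m1 edges: (1,9,b1); (2,3,b1); (3,1,b1); (5,7,b1); (9,5,b1); (9,6,b1); (10,3,b1)
final:
nodes: 1:m1, 2:m1, 3:m2, 5:m2, 6:m3, 7:m2, 9:m2, 10:m1
edges: (1,9,b1); (2,3,b1); (3,1,b1); (5,7,b1); (9,5,b1); (9,6,b1); (10,3,b1)


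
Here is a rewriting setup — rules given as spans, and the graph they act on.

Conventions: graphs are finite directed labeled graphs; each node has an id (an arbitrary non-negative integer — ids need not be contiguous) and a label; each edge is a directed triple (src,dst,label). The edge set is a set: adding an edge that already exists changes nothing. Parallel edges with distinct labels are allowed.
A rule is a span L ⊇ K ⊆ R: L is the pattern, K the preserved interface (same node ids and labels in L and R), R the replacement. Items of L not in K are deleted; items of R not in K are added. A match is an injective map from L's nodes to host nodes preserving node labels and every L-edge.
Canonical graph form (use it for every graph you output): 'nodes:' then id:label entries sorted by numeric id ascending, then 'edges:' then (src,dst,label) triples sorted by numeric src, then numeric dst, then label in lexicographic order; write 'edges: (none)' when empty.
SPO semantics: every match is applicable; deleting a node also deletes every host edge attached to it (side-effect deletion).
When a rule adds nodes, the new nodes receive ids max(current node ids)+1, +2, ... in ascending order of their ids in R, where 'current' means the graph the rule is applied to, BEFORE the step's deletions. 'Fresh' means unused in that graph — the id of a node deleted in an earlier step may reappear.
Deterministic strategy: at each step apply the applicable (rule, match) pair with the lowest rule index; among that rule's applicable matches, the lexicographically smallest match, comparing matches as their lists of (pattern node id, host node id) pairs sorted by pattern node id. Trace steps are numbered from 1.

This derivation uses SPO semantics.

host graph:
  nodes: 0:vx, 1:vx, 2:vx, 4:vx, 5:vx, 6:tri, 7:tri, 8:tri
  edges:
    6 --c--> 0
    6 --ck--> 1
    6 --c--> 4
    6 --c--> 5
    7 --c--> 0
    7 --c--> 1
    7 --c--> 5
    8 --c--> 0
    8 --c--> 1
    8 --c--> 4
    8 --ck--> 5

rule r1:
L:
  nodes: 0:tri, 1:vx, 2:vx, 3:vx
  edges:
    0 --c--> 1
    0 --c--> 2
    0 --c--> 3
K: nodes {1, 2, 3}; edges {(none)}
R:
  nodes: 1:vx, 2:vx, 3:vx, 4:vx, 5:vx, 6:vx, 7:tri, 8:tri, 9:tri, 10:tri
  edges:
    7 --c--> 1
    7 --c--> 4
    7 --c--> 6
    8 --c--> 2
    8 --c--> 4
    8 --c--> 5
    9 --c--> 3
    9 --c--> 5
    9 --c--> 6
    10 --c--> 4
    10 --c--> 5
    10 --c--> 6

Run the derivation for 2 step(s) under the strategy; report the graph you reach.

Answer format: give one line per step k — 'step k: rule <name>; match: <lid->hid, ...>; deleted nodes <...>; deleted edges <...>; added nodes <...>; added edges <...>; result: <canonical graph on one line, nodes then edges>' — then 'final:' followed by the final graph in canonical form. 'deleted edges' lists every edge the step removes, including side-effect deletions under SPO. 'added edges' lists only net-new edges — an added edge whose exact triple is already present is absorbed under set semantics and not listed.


step 1: rule r1; match: 0->6, 1->0, 2->4, 3->5; deleted nodes 6; deleted edges (6,0,c); (6,1,ck); (6,4,c); (6,5,c); added nodes 9, 10, 11, 12, 13, 14, 15; added edges (12,0,c); (12,9,c); (12,11,c); (13,4,c); (13,9,c); (13,10,c); (14,5,c); (14,10,c); (14,11,c); (15,9,c); (15,10,c); (15,11,c); result: nodes: 0:vx, 1:vx, 2:vx, 4:vx, 5:vx, 7:tri, 8:tri, 9:vx, 10:vx, 11:vx, 12:tri, 13:tri, 14:tri, 15:tri edges: (7,0,c); (7,1,c); (7,5,c); (8,0,c); (8,1,c); (8,4,c); (8,5,ck); (12,0,c); (12,9,c); (12,11,c); (13,4,c); (13,9,c); (13,10,c); (14,5,c); (14,10,c); (14,11,c); (15,9,c); (15,10,c); (15,11,c)
step 2: rule r1; match: 0->7, 1->0, 2->1, 3->5; deleted nodes 7; deleted edges (7,0,c); (7,1,c); (7,5,c); added nodes 16, 17, 18, 19, 20, 21, 22; added edges (19,0,c); (19,16,c); (19,18,c); (20,1,c); (20,16,c); (20,17,c); (21,5,c); (21,17,c); (21,18,c); (22,16,c); (22,17,c); (22,18,c); result: nodes: 0:vx, 1:vx, 2:vx, 4:vx, 5:vx, 8:tri, 9:vx, 10:vx, 11:vx, 12:tri, 13:tri, 14:tri, 15:tri, 16:vx, 17:vx, 18:vx, 19:tri, 20:tri, 21:tri, 22:tri edges: (8,0,c); (8,1,c); (8,4,c); (8,5,ck); (12,0,c); (12,9,c); (12,11,c); (13,4,c); (13,9,c); (13,10,c); (14,5,c); (14,10,c); (14,11,c); (15,9,c); (15,10,c); (15,11,c); (19,0,c); (19,16,c); (19,18,c); (20,1,c); (20,16,c); (20,17,c); (21,5,c); (21,17,c); (21,18,c); (22,16,c); (22,17,c); (22,18,c)
final:
nodes: 0:vx, 1:vx, 2:vx, 4:vx, 5:vx, 8:tri, 9:vx, 10:vx, 11:vx, 12:tri, 13:tri, 14:tri, 15:tri, 16:vx, 17:vx, 18:vx, 19:tri, 20:tri, 21:tri, 22:tri
edges: (8,0,c); (8,1,c); (8,4,c); (8,5,ck); (12,0,c); (12,9,c); (12,11,c); (13,4,c); (13,9,c); (13,10,c); (14,5,c); (14,10,c); (14,11,c); (15,9,c); (15,10,c); (15,11,c); (19,0,c); (19,16,c); (19,18,c); (20,1,c); (20,16,c); (20,17,c); (21,5,c); (21,17,c); (21,18,c); (22,16,c); (22,17,c); (22,18,c)


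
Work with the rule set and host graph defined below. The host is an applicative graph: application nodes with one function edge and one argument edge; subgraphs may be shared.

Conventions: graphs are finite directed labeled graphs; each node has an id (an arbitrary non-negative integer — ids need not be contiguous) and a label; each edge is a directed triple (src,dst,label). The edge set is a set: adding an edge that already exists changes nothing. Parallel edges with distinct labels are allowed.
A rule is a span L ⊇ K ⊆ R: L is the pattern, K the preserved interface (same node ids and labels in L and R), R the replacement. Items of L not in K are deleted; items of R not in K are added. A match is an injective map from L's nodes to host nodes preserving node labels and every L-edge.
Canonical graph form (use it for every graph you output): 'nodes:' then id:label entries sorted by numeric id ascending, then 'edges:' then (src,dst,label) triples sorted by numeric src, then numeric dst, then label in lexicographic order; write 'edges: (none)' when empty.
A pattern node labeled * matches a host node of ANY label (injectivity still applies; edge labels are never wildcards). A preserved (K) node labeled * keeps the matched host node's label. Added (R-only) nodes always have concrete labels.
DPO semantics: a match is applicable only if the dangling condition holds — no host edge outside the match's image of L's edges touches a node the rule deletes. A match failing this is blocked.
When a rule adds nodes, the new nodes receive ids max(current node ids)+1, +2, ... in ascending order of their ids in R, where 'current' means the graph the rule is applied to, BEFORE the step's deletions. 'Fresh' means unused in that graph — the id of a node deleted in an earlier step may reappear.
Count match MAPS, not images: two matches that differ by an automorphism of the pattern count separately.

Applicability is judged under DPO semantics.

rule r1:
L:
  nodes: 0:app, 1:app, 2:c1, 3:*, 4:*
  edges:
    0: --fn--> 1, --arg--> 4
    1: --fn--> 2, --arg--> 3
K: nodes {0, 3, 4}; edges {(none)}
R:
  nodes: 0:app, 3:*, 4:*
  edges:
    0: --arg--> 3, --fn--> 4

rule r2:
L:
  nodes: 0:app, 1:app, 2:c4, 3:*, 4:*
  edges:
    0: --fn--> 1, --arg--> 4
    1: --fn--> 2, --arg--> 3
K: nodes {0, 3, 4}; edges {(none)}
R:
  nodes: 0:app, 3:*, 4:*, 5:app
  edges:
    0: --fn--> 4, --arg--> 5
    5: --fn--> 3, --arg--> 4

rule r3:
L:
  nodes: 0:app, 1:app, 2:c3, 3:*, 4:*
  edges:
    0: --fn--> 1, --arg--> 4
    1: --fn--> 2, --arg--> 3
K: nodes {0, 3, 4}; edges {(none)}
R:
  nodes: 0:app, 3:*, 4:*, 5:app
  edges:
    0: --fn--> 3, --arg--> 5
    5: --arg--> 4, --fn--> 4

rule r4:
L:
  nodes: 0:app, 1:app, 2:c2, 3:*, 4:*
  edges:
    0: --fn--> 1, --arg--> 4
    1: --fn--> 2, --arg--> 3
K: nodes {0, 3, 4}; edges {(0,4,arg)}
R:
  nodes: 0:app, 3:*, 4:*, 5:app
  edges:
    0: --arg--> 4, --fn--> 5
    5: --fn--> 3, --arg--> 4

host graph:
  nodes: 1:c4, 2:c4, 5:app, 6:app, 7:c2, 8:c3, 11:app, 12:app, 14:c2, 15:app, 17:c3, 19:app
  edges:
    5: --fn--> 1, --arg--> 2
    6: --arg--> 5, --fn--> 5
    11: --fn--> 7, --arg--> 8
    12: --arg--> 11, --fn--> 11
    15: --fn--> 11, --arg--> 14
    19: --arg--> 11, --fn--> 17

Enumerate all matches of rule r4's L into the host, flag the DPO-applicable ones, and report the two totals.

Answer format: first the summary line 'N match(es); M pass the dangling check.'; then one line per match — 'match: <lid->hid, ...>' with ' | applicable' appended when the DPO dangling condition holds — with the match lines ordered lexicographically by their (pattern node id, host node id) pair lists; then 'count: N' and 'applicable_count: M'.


1 match(es); 0 pass the dangling check.
match: 0->15, 1->11, 2->7, 3->8, 4->14
count: 1
applicable_count: 0


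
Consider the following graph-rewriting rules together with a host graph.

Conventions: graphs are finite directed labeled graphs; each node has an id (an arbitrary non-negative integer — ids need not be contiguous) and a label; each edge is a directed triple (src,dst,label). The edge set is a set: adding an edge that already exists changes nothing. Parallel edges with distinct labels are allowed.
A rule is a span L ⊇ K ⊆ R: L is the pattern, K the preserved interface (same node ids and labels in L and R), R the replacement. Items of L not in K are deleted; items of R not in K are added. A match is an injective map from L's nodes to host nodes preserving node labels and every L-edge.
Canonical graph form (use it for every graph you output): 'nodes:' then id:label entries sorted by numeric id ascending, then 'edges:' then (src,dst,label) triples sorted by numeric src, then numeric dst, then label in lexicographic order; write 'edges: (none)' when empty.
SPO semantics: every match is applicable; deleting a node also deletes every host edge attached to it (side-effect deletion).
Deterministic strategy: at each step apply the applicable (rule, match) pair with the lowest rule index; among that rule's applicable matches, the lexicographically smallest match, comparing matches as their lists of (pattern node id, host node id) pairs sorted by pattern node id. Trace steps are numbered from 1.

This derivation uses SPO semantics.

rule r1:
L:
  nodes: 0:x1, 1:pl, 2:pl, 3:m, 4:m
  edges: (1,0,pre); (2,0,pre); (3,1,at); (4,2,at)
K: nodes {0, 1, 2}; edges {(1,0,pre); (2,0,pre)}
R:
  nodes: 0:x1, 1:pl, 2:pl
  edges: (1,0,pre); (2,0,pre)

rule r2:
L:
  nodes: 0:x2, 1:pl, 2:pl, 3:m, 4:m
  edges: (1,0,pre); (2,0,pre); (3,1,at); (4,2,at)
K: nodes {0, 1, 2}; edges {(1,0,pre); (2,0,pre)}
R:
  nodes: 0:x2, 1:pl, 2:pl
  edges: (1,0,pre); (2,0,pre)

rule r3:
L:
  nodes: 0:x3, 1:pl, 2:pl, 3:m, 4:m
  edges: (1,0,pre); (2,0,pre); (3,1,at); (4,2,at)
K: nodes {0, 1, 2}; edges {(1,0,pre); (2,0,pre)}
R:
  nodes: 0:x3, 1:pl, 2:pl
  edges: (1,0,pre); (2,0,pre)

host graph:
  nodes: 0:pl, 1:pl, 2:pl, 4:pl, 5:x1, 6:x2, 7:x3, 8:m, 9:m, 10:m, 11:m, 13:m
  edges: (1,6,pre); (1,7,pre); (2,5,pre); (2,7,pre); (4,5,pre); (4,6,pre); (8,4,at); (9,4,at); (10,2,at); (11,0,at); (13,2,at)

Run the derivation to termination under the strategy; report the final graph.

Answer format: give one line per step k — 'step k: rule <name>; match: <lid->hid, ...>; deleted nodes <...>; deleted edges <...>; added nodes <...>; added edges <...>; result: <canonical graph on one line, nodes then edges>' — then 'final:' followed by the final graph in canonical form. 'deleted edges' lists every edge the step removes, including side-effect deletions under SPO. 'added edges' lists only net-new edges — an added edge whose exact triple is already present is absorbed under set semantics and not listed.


step 1: rule r1; match: 0->5, 1->2, 2->4, 3->10, 4->8; deleted nodes 8, 10; deleted edges (8,4,at); (10,2,at); added nodes (none); added edges (none); result: nodes: 0:pl, 1:pl, 2:pl, 4:pl, 5:x1, 6:x2, 7:x3, 9:m, 11:m, 13:m edges: (1,6,pre); (1,7,pre); (2,5,pre); (2,7,pre); (4,5,pre); (4,6,pre); (9,4,at); (11,0,at); (13,2,at)
step 2: rule r1; match: 0->5, 1->2, 2->4, 3->13, 4->9; deleted nodes 9, 13; deleted edges (9,4,at); (13,2,at); added nodes (none); added edges (none); result: nodes: 0:pl, 1:pl, 2:pl, 4:pl, 5:x1, 6:x2, 7:x3, 11:m edges: (1,6,pre); (1,7,pre); (2,5,pre); (2,7,pre); (4,5,pre); (4,6,pre); (11,0,at)
final:
nodes: 0:pl, 1:pl, 2:pl, 4:pl, 5:x1, 6:x2, 7:x3, 11:m
edges: (1,6,pre); (1,7,pre); (2,5,pre); (2,7,pre); (4,5,pre); (4,6,pre); (11,0,at)
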